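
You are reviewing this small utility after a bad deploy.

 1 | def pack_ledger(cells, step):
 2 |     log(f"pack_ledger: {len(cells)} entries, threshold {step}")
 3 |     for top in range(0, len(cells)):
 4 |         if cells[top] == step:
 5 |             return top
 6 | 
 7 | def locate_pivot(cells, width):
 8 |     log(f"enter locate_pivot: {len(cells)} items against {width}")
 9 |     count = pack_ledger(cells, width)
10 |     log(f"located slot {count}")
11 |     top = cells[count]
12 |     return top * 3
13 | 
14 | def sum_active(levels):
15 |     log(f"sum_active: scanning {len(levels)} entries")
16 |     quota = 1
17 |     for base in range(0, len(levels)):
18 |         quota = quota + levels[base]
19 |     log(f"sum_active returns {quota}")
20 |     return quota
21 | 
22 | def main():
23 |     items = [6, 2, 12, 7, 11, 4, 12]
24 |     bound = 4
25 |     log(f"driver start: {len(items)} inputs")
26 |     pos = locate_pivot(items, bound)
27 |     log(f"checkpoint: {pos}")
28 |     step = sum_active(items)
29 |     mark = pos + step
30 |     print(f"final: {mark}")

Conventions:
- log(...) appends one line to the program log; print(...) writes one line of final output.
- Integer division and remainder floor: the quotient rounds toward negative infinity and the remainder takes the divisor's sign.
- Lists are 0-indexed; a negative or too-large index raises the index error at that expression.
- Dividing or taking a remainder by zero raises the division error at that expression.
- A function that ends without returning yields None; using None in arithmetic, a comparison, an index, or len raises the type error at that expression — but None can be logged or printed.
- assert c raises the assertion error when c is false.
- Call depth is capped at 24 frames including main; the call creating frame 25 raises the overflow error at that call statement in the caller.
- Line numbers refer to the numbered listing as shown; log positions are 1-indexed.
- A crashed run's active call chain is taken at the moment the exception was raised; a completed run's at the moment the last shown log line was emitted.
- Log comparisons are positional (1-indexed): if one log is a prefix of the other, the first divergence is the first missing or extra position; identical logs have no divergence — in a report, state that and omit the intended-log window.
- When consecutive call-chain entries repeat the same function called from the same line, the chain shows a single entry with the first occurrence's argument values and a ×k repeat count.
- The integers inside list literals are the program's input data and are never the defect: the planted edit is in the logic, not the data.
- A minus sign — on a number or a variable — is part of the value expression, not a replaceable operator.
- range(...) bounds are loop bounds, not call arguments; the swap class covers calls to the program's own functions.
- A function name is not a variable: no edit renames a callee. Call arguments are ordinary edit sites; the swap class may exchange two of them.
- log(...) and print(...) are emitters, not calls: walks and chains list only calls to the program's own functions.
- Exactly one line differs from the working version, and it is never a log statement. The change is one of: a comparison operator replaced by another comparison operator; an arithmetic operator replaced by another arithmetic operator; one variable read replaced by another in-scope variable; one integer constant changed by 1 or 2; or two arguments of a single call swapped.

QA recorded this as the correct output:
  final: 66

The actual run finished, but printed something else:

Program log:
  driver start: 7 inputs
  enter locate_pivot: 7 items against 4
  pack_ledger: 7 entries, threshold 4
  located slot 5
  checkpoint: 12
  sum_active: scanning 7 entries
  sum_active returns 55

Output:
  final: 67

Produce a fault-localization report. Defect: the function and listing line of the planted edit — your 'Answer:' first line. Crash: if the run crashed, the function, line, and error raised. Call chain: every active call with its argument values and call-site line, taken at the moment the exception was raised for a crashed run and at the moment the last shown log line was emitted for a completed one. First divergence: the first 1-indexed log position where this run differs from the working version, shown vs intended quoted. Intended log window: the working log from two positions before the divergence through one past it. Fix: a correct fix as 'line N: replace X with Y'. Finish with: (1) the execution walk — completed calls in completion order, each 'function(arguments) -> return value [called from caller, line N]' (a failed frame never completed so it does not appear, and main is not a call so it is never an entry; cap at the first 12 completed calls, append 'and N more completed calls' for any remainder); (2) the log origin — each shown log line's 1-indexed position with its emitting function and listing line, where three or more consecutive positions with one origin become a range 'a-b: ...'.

Answer: the defect is in sum_active at line 16.
Key fact: Position 7 is the first bad log line: 'sum_active returns 55' should read 'sum_active returns 54'.
Call chain: main -> sum_active([6, 2, 12, 7, 11, 4, 12]) (called at line 28).
First divergence: position 7 — shown 'sum_active returns 55', intended 'sum_active returns 54'.
Intended log window:
  5: checkpoint: 12
  6: sum_active: scanning 7 entries
  7: sum_active returns 54
Execution walk:
  pack_ledger([6, 2, 12, 7, 11, 4, 12], 4) -> 5  [called from locate_pivot, line 9]
  locate_pivot([6, 2, 12, 7, 11, 4, 12], 4) -> 12  [called from main, line 26]
  sum_active([6, 2, 12, 7, 11, 4, 12]) -> 55  [called from main, line 28]
Origin of each log line:
  1 — main, line 25
  2 — locate_pivot, line 8
  3 — pack_ledger, line 2
  4 — locate_pivot, line 10
  5 — main, line 27
  6 — sum_active, line 15
  7 — sum_active, line 19
A correct fix: line 16: replace `1` with `0`.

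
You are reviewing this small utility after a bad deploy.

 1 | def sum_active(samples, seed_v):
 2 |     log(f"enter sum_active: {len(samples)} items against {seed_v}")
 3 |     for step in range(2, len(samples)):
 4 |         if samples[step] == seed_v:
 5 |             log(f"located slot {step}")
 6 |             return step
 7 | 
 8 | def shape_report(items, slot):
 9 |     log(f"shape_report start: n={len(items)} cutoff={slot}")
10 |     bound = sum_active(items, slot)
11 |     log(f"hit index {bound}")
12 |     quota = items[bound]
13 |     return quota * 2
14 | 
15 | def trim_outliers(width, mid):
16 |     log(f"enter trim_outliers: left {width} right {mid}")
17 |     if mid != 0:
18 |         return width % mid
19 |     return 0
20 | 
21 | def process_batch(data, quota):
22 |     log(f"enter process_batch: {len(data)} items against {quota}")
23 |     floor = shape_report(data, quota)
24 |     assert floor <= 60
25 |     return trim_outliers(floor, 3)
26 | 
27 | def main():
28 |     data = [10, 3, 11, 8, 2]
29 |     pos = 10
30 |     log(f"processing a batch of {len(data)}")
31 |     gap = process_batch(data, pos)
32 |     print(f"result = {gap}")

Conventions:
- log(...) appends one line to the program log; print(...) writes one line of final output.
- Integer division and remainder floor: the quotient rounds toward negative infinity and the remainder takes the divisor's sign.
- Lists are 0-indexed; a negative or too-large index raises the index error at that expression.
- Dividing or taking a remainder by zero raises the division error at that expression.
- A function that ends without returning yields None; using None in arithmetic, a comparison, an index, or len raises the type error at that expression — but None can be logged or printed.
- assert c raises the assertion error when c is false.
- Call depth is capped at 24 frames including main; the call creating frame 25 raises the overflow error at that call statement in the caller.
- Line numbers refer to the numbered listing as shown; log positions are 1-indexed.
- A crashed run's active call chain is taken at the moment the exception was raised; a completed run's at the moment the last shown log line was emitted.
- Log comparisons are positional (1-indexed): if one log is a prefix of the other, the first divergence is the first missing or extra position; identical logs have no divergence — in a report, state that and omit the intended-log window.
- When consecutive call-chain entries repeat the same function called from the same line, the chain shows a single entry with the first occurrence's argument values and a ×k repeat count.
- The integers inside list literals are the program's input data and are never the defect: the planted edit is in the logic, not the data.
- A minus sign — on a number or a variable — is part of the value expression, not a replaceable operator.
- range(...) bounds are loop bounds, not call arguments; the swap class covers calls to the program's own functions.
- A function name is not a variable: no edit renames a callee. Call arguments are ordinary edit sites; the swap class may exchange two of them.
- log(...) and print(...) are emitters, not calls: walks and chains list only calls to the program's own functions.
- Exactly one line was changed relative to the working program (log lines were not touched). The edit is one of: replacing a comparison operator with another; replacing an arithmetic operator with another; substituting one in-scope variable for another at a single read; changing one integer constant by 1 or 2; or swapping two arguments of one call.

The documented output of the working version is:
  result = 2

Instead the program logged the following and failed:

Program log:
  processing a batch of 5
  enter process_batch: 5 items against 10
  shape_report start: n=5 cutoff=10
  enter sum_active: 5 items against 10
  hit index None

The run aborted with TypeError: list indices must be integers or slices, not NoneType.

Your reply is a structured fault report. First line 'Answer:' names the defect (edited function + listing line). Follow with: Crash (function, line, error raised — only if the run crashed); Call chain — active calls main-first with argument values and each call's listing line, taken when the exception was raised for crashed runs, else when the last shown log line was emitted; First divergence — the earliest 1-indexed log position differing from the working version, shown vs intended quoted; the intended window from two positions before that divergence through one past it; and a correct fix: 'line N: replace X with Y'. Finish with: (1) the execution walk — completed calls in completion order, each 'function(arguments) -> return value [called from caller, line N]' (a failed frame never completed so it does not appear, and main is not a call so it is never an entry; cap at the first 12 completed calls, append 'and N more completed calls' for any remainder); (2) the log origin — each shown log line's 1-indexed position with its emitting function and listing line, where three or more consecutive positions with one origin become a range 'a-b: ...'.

Answer: the defect is in sum_active at line 3.
Key observation: At log position 5 the runs split — shown 'hit index None', but the working version logs 'located slot 0'.
Crash: shape_report, line 12, TypeError.
Call chain: main -> process_batch([10, 3, 11, 8, 2], 10) (called at line 31) -> shape_report([10, 3, 11, 8, 2], 10) (called at line 23).
First divergence: at position 5 the run shows 'hit index None' where the working version logs 'located slot 0'.
Intended log window:
  3: shape_report start: n=5 cutoff=10
  4: enter sum_active: 5 items against 10
  5: located slot 0
  6: hit index 0
Execution walk:
  sum_active([10, 3, 11, 8, 2], 10) -> None  [called from shape_report, line 10]
Log origin:
  1: from main, line 30
  2: from process_batch, line 22
  3: from shape_report, line 9
  4: from sum_active, line 2
  5: from shape_report, line 11
A correct fix: line 3: replace `2` with `0`.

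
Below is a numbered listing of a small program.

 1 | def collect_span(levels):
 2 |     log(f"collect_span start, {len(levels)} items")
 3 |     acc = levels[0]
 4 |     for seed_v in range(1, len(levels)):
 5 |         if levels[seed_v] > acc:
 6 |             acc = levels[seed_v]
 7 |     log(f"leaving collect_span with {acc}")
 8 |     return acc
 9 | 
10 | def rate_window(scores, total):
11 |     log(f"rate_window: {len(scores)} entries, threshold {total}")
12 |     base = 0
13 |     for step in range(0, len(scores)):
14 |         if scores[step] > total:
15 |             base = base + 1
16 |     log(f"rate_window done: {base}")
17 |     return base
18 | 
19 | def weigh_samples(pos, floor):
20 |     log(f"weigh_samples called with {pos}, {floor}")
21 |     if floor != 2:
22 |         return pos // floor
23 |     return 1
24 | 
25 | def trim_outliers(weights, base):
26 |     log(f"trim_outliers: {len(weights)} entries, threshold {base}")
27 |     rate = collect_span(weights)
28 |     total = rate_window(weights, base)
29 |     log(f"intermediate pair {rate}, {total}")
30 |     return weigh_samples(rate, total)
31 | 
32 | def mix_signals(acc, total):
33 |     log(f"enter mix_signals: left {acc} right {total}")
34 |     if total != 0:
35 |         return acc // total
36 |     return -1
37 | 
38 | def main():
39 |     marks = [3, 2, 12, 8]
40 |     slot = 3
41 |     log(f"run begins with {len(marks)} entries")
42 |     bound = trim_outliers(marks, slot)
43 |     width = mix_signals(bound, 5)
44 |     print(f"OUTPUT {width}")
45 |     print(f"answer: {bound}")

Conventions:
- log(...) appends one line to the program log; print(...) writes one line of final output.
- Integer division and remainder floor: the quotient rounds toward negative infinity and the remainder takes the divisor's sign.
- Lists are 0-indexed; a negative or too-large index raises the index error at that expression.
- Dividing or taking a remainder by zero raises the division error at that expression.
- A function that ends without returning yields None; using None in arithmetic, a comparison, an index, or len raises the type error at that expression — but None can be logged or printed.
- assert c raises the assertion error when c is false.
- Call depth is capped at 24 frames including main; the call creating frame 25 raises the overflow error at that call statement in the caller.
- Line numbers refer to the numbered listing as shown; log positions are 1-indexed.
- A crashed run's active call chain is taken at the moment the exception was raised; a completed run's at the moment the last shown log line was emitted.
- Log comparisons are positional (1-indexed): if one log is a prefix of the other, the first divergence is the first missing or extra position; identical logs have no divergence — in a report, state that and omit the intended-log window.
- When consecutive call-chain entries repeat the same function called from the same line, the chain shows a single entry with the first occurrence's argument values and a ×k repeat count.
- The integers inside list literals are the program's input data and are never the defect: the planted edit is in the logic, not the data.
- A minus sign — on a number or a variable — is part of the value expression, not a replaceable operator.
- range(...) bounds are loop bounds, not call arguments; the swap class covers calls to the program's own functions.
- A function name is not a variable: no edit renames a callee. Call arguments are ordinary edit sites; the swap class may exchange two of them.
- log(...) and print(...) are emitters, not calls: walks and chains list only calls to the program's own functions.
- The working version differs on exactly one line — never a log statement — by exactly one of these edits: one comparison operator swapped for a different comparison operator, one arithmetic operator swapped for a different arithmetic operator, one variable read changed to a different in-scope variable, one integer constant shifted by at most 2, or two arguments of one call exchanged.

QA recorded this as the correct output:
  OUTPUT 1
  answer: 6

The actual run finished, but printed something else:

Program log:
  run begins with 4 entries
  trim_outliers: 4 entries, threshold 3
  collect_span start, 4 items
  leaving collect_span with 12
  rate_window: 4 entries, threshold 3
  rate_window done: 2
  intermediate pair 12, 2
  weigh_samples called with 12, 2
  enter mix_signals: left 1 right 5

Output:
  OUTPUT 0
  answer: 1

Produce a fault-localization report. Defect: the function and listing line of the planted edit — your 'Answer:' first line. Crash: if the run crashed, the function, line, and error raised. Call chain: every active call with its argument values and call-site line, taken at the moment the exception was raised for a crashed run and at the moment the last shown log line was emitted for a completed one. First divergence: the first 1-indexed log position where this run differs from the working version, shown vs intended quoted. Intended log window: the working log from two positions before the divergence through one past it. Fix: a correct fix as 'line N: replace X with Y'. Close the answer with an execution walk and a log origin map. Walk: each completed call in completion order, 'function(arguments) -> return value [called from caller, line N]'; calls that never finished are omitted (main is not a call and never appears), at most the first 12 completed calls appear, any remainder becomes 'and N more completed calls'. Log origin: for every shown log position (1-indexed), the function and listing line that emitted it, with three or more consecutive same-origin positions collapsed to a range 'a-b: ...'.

Answer: the defect is in weigh_samples at line 21.
The tell: Position 9 is the first bad log line: 'enter mix_signals: left 1 right 5' should read 'enter mix_signals: left 6 right 5'.
Call chain: main -> mix_signals(1, 5) (called at line 43).
First divergence: position 9 — the shown line 'enter mix_signals: left 1 right 5' should read 'enter mix_signals: left 6 right 5'.
Intended log window:
  7: intermediate pair 12, 2
  8: weigh_samples called with 12, 2
  9: enter mix_signals: left 6 right 5
Execution walk:
  collect_span([3, 2, 12, 8]) -> 12  [called from trim_outliers, line 27]
  rate_window([3, 2, 12, 8], 3) -> 2  [called from trim_outliers, line 28]
  weigh_samples(12, 2) -> 1  [called from trim_outliers, line 30]
  trim_outliers([3, 2, 12, 8], 3) -> 1  [called from main, line 42]
  mix_signals(1, 5) -> 0  [called from main, line 43]
Log origin:
  1: from main, line 41
  2: from trim_outliers, line 26
  3: from collect_span, line 2
  4: from collect_span, line 7
  5: from rate_window, line 11
  6: from rate_window, line 16
  7: from trim_outliers, line 29
  8: from weigh_samples, line 20
  9: from mix_signals, line 33
A correct fix: line 21: replace `2` with `0`.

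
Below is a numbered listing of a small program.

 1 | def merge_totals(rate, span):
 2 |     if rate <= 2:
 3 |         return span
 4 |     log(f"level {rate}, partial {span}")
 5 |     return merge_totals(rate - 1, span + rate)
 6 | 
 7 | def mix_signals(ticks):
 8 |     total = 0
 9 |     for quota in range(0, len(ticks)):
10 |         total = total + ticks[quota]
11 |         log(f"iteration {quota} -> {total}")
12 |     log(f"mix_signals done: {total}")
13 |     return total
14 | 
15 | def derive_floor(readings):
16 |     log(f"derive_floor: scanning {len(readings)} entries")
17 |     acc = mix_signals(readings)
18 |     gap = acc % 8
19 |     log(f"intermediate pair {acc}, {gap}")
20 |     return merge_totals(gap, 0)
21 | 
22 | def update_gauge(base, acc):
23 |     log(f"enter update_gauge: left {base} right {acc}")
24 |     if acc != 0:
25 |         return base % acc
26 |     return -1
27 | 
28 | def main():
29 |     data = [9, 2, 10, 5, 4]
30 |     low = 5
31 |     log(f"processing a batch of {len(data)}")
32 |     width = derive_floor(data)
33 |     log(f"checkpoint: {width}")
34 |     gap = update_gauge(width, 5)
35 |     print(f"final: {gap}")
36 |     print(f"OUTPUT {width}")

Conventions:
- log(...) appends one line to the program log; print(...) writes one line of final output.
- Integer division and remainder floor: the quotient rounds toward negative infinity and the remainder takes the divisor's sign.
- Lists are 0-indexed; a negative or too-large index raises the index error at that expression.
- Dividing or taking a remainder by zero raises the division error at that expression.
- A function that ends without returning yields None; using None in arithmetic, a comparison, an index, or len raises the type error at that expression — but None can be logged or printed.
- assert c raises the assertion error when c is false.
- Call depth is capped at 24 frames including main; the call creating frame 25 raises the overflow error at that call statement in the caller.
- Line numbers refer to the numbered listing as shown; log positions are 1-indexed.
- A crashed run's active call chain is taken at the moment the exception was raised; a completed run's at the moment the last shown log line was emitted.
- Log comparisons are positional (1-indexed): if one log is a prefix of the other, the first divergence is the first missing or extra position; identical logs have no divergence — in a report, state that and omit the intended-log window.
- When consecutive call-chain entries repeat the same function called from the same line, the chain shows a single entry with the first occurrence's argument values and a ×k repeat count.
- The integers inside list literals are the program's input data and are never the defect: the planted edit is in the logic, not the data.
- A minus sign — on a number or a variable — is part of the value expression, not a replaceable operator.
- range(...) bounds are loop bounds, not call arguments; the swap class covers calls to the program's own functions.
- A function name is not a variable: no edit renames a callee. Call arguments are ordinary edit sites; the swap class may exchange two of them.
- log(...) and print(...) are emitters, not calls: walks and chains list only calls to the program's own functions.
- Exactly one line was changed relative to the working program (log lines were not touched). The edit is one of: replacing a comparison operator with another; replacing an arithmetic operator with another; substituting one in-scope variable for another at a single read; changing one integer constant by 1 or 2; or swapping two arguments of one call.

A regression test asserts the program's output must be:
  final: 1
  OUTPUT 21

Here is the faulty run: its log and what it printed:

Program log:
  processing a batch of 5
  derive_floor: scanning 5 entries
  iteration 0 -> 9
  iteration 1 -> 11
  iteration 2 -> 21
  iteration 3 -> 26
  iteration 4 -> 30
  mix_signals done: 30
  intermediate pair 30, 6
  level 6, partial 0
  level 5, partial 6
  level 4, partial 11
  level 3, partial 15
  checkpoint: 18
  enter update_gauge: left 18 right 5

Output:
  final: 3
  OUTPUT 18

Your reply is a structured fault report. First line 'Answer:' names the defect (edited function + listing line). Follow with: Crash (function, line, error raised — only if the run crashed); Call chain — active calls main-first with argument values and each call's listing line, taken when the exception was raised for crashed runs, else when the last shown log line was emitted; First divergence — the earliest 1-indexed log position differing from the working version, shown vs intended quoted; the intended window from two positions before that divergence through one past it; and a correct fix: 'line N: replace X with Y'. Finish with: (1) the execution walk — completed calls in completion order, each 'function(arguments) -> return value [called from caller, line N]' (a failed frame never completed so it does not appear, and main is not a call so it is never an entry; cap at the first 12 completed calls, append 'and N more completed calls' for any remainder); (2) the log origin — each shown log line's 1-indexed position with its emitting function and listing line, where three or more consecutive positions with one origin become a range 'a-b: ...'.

Answer: the defect is in merge_totals at line 2.
Core observation: Log line 14 is where behavior first shows: 'checkpoint: 18' appears instead of 'level 2, partial 18'.
Call chain: main -> update_gauge(18, 5) (called at line 34).
First divergence: position 14; shown 'checkpoint: 18' vs intended 'level 2, partial 18'.
Intended log window:
  12: level 4, partial 11
  13: level 3, partial 15
  14: level 2, partial 18
  15: level 1, partial 20
Execution walk:
  mix_signals([9, 2, 10, 5, 4]) -> 30  [called from derive_floor, line 17]
  merge_totals(2, 18) -> 18  [called from merge_totals, line 5]
  merge_totals(3, 15) -> 18  [called from merge_totals, line 5]
  merge_totals(4, 11) -> 18  [called from merge_totals, line 5]
  merge_totals(5, 6) -> 18  [called from merge_totals, line 5]
  merge_totals(6, 0) -> 18  [called from derive_floor, line 20]
  derive_floor([9, 2, 10, 5, 4]) -> 18  [called from main, line 32]
  update_gauge(18, 5) -> 3  [called from main, line 34]
Log line origins:
  1: logged in main at line 31
  2: logged in derive_floor at line 16
  3-7: logged in mix_signals at line 11
  8: logged in mix_signals at line 12
  9: logged in derive_floor at line 19
  10-13: logged in merge_totals at line 4
  14: logged in main at line 33
  15: logged in update_gauge at line 23
A correct fix: line 2: replace `2` with `0`.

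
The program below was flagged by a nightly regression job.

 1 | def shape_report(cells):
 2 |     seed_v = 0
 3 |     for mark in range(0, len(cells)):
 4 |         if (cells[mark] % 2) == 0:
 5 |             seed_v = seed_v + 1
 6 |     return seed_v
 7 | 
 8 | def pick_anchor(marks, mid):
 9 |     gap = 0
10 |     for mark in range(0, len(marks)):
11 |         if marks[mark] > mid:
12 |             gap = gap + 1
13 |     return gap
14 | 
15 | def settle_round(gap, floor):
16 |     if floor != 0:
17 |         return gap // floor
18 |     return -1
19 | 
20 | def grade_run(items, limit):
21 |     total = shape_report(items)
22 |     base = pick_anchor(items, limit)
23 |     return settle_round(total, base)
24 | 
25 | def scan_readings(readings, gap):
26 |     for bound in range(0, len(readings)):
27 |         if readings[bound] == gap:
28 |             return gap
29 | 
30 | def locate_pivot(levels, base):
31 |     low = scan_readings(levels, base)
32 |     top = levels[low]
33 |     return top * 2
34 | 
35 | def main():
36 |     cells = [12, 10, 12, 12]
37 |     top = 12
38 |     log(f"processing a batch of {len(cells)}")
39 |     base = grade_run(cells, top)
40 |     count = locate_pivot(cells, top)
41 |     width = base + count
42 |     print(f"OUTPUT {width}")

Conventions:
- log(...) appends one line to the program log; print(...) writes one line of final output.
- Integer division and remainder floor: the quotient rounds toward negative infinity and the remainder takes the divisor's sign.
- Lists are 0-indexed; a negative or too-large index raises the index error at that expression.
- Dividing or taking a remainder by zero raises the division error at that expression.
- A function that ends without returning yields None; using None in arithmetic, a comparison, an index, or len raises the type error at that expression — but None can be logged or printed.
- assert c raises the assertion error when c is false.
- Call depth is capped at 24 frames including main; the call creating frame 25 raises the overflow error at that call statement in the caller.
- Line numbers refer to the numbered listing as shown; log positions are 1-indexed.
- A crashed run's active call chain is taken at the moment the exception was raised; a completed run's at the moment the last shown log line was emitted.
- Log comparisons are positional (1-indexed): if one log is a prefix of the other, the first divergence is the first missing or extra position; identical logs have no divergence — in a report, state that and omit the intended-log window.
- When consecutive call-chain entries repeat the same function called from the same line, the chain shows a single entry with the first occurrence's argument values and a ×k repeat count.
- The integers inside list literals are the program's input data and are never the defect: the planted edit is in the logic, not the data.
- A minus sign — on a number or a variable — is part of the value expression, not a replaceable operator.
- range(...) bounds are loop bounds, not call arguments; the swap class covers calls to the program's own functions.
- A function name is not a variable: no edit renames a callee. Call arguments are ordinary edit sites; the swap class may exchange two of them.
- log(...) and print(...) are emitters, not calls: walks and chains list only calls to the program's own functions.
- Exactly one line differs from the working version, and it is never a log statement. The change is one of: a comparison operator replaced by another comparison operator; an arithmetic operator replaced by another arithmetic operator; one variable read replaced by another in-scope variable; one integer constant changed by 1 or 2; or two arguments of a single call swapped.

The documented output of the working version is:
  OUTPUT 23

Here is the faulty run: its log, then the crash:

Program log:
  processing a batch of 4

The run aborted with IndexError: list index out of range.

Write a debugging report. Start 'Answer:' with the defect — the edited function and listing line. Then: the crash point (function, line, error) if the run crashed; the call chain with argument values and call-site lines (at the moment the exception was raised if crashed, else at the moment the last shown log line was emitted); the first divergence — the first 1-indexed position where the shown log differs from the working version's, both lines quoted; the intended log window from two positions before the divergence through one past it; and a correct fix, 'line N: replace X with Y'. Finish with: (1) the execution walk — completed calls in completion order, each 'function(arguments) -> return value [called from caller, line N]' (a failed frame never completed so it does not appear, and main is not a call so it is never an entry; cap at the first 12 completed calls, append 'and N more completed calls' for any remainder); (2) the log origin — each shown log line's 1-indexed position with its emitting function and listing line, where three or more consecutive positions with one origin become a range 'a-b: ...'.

Answer: the defect is in scan_readings at line 28.
Core observation: All emitted log lines are correct; the crash alone marks the defect.
Crash: locate_pivot, line 32, IndexError.
Call chain: main -> locate_pivot([12, 10, 12, 12], 12) (called at line 40).
First divergence: there is none — every log position agrees.
Execution walk:
  shape_report([12, 10, 12, 12]) -> 4  [called from grade_run, line 21]
  pick_anchor([12, 10, 12, 12], 12) -> 0  [called from grade_run, line 22]
  settle_round(4, 0) -> -1  [called from grade_run, line 23]
  grade_run([12, 10, 12, 12], 12) -> -1  [called from main, line 39]
  scan_readings([12, 10, 12, 12], 12) -> 12  [called from locate_pivot, line 31]
Log origins:
  1: from main, line 38
A correct fix: line 28: replace `gap` with `bound`.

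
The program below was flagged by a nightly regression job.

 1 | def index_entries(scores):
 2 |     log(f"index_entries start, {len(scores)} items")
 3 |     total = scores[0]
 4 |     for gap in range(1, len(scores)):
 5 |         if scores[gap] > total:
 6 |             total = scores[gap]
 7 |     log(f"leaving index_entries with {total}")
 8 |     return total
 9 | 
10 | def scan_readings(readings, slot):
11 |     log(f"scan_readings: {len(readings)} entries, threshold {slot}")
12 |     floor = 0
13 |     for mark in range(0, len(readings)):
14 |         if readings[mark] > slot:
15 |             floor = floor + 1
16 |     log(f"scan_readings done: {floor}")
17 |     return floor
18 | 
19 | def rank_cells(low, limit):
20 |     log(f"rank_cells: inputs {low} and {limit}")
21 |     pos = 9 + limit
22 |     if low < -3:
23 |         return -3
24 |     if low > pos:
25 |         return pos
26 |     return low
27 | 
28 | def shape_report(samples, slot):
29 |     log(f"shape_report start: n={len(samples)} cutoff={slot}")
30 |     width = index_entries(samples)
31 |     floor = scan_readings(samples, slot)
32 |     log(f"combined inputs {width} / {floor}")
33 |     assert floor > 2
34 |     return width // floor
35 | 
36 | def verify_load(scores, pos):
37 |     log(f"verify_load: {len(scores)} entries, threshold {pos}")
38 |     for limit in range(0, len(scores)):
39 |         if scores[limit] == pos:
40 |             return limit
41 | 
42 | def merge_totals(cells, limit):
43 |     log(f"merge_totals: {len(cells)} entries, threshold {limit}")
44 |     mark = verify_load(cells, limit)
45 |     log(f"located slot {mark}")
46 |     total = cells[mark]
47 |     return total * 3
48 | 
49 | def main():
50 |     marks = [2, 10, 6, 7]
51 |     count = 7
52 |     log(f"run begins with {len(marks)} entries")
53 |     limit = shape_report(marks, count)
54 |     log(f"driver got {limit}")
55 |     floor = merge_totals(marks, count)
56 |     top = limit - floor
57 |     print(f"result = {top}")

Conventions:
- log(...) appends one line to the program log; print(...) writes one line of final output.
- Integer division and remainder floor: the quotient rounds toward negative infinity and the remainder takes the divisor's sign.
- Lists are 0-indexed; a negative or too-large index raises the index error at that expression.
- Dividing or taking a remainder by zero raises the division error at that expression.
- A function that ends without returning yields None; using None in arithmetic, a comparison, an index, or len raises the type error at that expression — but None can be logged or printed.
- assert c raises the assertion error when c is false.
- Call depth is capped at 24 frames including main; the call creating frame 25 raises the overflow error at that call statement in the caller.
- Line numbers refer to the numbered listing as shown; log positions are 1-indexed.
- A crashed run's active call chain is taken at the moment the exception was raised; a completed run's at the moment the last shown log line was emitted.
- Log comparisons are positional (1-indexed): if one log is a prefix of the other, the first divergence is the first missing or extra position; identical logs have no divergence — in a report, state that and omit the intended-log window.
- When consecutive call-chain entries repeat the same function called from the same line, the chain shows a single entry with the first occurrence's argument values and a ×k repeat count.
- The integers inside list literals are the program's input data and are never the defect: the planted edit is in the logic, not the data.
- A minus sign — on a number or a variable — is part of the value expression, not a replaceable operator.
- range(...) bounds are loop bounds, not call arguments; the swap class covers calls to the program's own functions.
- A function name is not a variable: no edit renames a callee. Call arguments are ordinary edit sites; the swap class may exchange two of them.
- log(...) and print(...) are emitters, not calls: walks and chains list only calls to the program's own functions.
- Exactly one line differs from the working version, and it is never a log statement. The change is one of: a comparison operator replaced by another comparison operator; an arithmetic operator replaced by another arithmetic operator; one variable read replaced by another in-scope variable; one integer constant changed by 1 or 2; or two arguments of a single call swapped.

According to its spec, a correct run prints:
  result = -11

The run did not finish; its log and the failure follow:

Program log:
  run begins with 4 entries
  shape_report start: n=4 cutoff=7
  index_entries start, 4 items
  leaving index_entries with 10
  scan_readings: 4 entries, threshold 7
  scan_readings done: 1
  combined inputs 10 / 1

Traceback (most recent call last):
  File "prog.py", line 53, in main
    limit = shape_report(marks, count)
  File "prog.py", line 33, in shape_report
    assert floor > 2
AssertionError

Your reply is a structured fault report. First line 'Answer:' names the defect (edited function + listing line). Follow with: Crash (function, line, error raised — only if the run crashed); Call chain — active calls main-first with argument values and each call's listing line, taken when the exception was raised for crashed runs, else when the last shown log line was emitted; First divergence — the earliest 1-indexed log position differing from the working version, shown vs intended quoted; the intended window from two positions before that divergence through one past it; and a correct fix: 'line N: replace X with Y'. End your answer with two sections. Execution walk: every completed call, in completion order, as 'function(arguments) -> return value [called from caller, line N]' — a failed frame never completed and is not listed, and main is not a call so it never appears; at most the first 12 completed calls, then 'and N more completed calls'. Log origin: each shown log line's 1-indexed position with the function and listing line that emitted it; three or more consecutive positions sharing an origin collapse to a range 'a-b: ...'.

Answer: the defect is in shape_report at line 33.
Key fact: The log ends early — 7 lines, where the working version next logs 'driver got 10'.
Crash: shape_report, line 33, AssertionError.
Call chain: main -> shape_report([2, 10, 6, 7], 7) (called at line 53).
First divergence: position 8 — the faulty run's log ends after 7 lines; the working version continues with 'driver got 10'.
Intended log window:
  6: scan_readings done: 1
  7: combined inputs 10 / 1
  8: driver got 10
  9: merge_totals: 4 entries, threshold 7
Execution walk:
  index_entries([2, 10, 6, 7]) -> 10  [called from shape_report, line 30]
  scan_readings([2, 10, 6, 7], 7) -> 1  [called from shape_report, line 31]
Log origins:
  1: emitted by main (line 52)
  2: emitted by shape_report (line 29)
  3: emitted by index_entries (line 2)
  4: emitted by index_entries (line 7)
  5: emitted by scan_readings (line 11)
  6: emitted by scan_readings (line 16)
  7: emitted by shape_report (line 32)
A correct fix: line 33: replace `2` with `0`.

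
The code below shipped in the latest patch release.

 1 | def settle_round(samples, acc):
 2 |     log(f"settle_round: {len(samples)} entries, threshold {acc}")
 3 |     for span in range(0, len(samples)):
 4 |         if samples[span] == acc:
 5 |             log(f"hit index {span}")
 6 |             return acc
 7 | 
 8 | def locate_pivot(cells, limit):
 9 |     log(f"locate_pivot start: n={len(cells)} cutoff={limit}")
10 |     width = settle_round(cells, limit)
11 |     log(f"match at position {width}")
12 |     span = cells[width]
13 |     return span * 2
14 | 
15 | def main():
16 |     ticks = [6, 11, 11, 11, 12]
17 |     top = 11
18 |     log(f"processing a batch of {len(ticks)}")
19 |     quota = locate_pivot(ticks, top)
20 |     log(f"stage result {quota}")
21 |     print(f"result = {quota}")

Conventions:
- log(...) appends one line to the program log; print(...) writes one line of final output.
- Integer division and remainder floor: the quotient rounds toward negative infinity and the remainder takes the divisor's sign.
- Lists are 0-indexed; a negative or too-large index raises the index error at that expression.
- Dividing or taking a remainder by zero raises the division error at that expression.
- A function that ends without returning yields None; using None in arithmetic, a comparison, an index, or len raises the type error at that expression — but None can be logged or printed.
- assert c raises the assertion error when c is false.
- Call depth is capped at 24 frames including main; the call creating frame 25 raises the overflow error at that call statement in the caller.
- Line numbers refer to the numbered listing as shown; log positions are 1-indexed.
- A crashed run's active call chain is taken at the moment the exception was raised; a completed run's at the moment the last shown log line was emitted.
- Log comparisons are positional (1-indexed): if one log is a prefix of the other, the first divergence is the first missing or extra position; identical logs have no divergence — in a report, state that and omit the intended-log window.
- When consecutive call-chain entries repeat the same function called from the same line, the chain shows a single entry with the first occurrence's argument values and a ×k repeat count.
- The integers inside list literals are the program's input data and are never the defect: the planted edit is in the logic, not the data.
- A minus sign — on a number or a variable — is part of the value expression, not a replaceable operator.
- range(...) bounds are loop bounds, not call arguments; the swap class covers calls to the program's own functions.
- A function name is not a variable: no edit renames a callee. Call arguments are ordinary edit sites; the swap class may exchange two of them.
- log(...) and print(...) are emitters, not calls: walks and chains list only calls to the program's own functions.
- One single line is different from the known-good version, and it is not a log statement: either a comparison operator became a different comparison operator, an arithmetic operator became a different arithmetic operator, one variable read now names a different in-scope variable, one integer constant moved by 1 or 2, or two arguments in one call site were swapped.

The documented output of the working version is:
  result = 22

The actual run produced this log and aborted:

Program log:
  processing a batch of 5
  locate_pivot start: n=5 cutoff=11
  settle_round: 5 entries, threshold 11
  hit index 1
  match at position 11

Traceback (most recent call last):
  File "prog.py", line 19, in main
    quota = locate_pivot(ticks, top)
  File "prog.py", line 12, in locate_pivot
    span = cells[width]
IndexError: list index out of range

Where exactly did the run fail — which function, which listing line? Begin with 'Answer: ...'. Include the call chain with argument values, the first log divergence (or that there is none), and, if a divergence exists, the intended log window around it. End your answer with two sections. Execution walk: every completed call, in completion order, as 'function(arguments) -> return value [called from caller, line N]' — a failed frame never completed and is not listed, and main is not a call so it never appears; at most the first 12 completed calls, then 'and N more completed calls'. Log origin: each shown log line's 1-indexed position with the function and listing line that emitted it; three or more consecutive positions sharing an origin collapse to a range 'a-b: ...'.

Answer: the error was raised in locate_pivot, line 12.
Key fact: The earliest visible damage is log position 5 — 'match at position 11' rather than the intended 'match at position 1'.
Call chain: main -> locate_pivot([6, 11, 11, 11, 12], 11) (called at line 19).
First divergence: position 5 — shown 'match at position 11', intended 'match at position 1'.
Intended log window:
  3: settle_round: 5 entries, threshold 11
  4: hit index 1
  5: match at position 1
  6: stage result 22
Execution walk:
  settle_round([6, 11, 11, 11, 12], 11) -> 11  [called from locate_pivot, line 10]
Log line origins:
  1: emitted by main (line 18)
  2: emitted by locate_pivot (line 9)
  3: emitted by settle_round (line 2)
  4: emitted by settle_round (line 5)
  5: emitted by locate_pivot (line 11)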